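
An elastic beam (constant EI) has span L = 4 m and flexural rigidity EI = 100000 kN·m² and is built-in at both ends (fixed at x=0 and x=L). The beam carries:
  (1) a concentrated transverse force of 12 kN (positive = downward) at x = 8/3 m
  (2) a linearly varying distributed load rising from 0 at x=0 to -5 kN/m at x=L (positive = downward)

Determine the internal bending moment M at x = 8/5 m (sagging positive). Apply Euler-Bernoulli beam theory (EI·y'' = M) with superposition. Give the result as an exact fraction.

Load 1 — point force P=12 kN at a=8/3 m (b=L-a=4/3):
  M_1 = Pb²(3a+b)x/L³ - Pab²/L²  [x≤a] = 12·(4/3)²·(3·(8/3)+(4/3))·(8/5)/4³ - 12·(8/3)·(4/3)²/4² = 64/45 kN·m
Load 2 — triangular load w₀=-5 kN/m (0→w₀ over full span):
  M_2 = 3w₀Lx/20 - w₀L²/30 - w₀x³/(6L) = 3·(-5)·4·(8/5)/20 - (-5)·4²/30 - (-5)·(8/5)³/(6·4) = -32/25 kN·m
Superposition: M = Σ M_i = 32/225 kN·m ≈ 0.142222 kN·m

M(8/5) = 32/225 kN·m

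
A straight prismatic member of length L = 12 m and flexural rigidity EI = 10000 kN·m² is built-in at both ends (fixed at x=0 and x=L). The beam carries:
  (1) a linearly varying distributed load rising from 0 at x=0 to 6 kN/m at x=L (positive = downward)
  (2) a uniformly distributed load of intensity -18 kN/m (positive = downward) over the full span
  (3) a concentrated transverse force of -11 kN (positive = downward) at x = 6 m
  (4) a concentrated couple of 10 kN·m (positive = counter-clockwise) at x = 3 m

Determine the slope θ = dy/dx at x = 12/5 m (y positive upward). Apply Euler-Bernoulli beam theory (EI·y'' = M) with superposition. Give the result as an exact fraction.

Load 1 — triangular load w₀=6 kN/m (0→w₀ over full span):
  θ_1 = -w₀(2x(L-x)(L-2x)(x+2L)+x²(L-x)²)/(120LEI) = -6·(2·(12/5)·(12-(12/5))·(12-2·(12/5))·((12/5)+2·12)+(12/5)²·(12-(12/5))²)/(120·12·10000) = -1512/390625 rad
Load 2 — uniform load w=-18 kN/m over full span:
  θ_2 = -wx(L-x)(L-2x)/(12EI) = -(-18)·(12/5)·(12-(12/5))·(12-2·(12/5))/(12·10000) = 1944/78125 rad
Load 3 — point force P=-11 kN at a=6 m (b=L-a=6):
  θ_3 = -Pb²x(2aL-(3a+b)x)/(2L³EI)  [x≤a] = -(-11)·6²·(12/5)·(2·6·12-(3·6+6)·(12/5))/(2·12³·10000) = 297/125000 rad
Load 4 — applied couple M₀=10 kN·m at a=3 m (b=L-a=9):
  θ_4 = (R_Ax²/2 - M_Ax)/EI  [x≤a] with R_A=15/16, M_A=-15/8 = ((15/16)·(12/5)²/2 - (-15/8)·(12/5))/10000 = 9/12500 rad
Superposition: θ = Σ θ_i = 75339/3125000 rad ≈ 0.024108 rad

θ(12/5) = 75339/3125000 rad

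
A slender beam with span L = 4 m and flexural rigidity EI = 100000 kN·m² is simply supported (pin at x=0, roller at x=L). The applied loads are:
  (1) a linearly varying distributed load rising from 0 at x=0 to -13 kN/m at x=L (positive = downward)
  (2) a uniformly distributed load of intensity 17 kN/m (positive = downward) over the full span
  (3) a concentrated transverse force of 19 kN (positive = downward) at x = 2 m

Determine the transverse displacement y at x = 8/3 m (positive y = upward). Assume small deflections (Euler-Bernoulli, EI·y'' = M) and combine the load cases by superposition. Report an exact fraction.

Load 1 — triangular load w₀=-13 kN/m (0→w₀ over full span):
  y_1 = -w₀x(7L⁴-10L²x²+3x⁴)/(360LEI) = -(-13)·(8/3)·(7·4⁴-10·4²·(8/3)²+3·(8/3)⁴)/(360·4·100000) = 442/2278125 m
Load 2 — uniform load w=17 kN/m over full span:
  y_2 = -wx(L³-2Lx²+x³)/(24EI) = -17·(8/3)·(4³-2·4·(8/3)²+(8/3)³)/(24·100000) = -374/759375 m
Load 3 — point force P=19 kN at a=2 m (b=L-a=2):
  y_3 = -Pa(L-x)(2Lx-a²-x²)/(6LEI)  [x>a] = -19·2·(4-(8/3))·(2·4·(8/3)-2²-(8/3)²)/(6·4·100000) = -437/2025000 m
Superposition: y = Σ y_i = -9373/18225000 m ≈ -0.000514 m

y(8/3) = -9373/18225000 m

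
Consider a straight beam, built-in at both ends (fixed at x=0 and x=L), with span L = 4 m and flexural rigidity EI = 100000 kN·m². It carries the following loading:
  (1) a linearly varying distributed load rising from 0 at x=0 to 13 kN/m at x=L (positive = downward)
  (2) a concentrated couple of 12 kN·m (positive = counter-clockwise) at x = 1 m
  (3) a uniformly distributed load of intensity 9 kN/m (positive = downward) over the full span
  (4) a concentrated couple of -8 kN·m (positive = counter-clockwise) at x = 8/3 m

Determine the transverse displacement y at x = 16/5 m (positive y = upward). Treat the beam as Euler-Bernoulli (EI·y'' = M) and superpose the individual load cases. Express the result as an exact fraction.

Load 1 — triangular load w₀=13 kN/m (0→w₀ over full span):
  y_1 = -w₀x²(L-x)²(x+2L)/(120LEI) = -13·(16/5)²·(4-(16/5))²·((16/5)+2·4)/(120·4·100000) = -2912/146484375 m
Load 2 — applied couple M₀=12 kN·m at a=1 m (b=L-a=3):
  y_2 = (R_Ax³/6 - M_Ax²/2 - M₀(x-a)²/2)/EI  [x>a] with R_A=27/8, M_A=-9/4 = ((27/8)·(16/5)³/6 - (-9/4)·(16/5)²/2 - 12·((16/5)-1)²/2)/100000 = 57/6250000 m
Load 3 — uniform load w=9 kN/m over full span:
  y_3 = -wx²(L-x)²/(24EI) = -9·(16/5)²·(4-(16/5))²/(24·100000) = -48/1953125 m
Load 4 — applied couple M₀=-8 kN·m at a=8/3 m (b=L-a=4/3):
  y_4 = (R_Ax³/6 - M_Ax²/2 - M₀(x-a)²/2)/EI  [x>a] with R_A=-8/3, M_A=-8/3 = ((-8/3)·(16/5)³/6 - (-8/3)·(16/5)²/2 - (-8)·((16/5)-(8/3))²/2)/100000 = 8/3515625 m
Superposition: y = Σ y_i = -232451/7031250000 m ≈ -0.000033 m

y(16/5) = -232451/7031250000 m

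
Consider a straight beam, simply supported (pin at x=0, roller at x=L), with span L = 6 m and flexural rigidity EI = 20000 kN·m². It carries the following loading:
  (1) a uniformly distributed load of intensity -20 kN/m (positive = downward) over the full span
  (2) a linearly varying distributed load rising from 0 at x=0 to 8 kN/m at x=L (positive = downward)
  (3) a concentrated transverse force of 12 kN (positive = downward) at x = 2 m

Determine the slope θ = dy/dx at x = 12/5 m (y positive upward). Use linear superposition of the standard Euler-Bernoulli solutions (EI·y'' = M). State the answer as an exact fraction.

Load 1 — uniform load w=-20 kN/m over full span:
  θ_1 = -w(L³-6Lx²+4x³)/(24EI) = -(-20)·(6³-6·6·(12/5)²+4·(12/5)³)/(24·20000) = 333/125000 rad
Load 2 — triangular load w₀=8 kN/m (0→w₀ over full span):
  θ_2 = -w₀(7L⁴-30L²x²+15x⁴)/(360LEI) = -8·(7·6⁴-30·6²·(12/5)²+15·(12/5)⁴)/(360·6·20000) = -969/1562500 rad
Load 3 — point force P=12 kN at a=2 m (b=L-a=4):
  θ_3 = -Pa(2L²-6Lx+3x²+a²)/(6LEI)  [x>a] = -12·2·(2·6²-6·6·(12/5)+3·(12/5)²+2²)/(6·6·20000) = -43/187500 rad
Superposition: θ = Σ θ_i = 17011/9375000 rad ≈ 0.001815 rad

θ(12/5) = 17011/9375000 rad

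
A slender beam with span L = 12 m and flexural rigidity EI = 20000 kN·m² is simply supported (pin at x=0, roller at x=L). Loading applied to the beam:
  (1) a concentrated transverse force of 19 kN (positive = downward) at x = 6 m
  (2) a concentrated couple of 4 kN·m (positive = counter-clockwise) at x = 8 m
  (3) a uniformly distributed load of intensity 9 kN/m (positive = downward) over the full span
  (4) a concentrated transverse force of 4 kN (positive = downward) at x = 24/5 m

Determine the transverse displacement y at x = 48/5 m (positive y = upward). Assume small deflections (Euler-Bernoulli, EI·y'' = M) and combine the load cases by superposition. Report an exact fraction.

Load 1 — point force P=19 kN at a=6 m (b=L-a=6):
  y_1 = -Pa(L-x)(2Lx-a²-x²)/(6LEI)  [x>a] = -19·6·(12-(48/5))·(2·12·(48/5)-6²-(48/5)²)/(6·12·20000) = -12141/625000 m
Load 2 — applied couple M₀=4 kN·m at a=8 m (b=L-a=4):
  y_2 = (M₀x³/(6L)-M₀(x-a)²/2+C₁x)/EI  [x>a] with C₁=M₀(3b²-L²)/(6L)=-16/3 = (4·(48/5)³/(6·12)-4·((48/5)-8)²/2+(-16/3)·(48/5))/20000 = -28/78125 m
Load 3 — uniform load w=9 kN/m over full span:
  y_3 = -wx(L³-2Lx²+x³)/(24EI) = -9·(48/5)·(12³-2·12·(48/5)²+(48/5)³)/(24·20000) = -28188/390625 m
Load 4 — point force P=4 kN at a=24/5 m (b=L-a=36/5):
  y_4 = -Pa(L-x)(2Lx-a²-x²)/(6LEI)  [x>a] = -4·(24/5)·(12-(48/5))·(2·12·(48/5)-(24/5)²-(48/5)²)/(6·12·20000) = -288/78125 m
Superposition: y = Σ y_i = -298849/3125000 m ≈ -0.095632 m

y(48/5) = -298849/3125000 m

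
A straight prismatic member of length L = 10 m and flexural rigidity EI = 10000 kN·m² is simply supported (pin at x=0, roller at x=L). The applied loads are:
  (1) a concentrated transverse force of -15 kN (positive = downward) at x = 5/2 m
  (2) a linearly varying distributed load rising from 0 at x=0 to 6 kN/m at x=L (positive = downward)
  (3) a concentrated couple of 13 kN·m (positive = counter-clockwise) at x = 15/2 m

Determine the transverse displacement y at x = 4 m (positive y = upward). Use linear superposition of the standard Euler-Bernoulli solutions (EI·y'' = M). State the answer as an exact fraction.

Load 1 — point force P=-15 kN at a=5/2 m (b=L-a=15/2):
  y_1 = -Pa(L-x)(2Lx-a²-x²)/(6LEI)  [x>a] = -(-15)·(5/2)·(10-4)·(2·10·4-(5/2)²-4²)/(6·10·10000) = 693/32000 m
Load 2 — triangular load w₀=6 kN/m (0→w₀ over full span):
  y_2 = -w₀x(7L⁴-10L²x²+3x⁴)/(360LEI) = -6·4·(7·10⁴-10·10²·4²+3·4⁴)/(360·10·10000) = -1141/31250 m
Load 3 — applied couple M₀=13 kN·m at a=15/2 m (b=L-a=5/2):
  y_3 = (M₀x³/(6L)+C₁x)/EI  [x≤a] with C₁=M₀(3b²-L²)/(6L)=-845/48 = (13·4³/(6·10)+(-845/48)·4)/10000 = -1131/200000 m
Superposition: y = Σ y_i = -82043/4000000 m ≈ -0.020511 m

y(4) = -82043/4000000 m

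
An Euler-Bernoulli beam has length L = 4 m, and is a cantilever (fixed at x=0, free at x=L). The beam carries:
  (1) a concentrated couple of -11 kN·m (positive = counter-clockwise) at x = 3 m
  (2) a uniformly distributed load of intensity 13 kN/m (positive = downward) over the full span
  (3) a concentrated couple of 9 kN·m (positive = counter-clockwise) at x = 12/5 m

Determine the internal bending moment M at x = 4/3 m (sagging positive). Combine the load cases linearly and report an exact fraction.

M(4/3) = -434/9 kN·m

Load 1 — applied couple M₀=-11 kN·m at a=3 m (b=L-a=1):
  M_1 = M₀  [x≤a] = (-11) = -11 kN·m
Load 2 — uniform load w=13 kN/m over full span:
  M_2 = -w(L-x)²/2 = -13·(4-(4/3))²/2 = -416/9 kN·m
Load 3 — applied couple M₀=9 kN·m at a=12/5 m (b=L-a=8/5):
  M_3 = M₀  [x≤a] = 9 = 9 kN·m
Superposition: M = Σ M_i = -434/9 kN·m ≈ -48.222222 kN·m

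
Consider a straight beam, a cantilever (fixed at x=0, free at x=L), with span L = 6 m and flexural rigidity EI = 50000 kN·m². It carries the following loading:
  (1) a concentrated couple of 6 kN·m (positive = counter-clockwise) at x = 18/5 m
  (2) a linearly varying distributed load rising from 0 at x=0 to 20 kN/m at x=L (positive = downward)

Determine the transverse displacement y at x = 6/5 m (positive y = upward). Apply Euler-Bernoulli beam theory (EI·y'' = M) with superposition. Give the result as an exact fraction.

Load 1 — applied couple M₀=6 kN·m at a=18/5 m (b=L-a=12/5):
  y_1 = M₀x²/(2EI)  [x≤a] = 6·(6/5)²/(2·50000) = 27/312500 m
Load 2 — triangular load w₀=20 kN/m (0→w₀ over full span):
  y_2 = (w₀Lx³/12-w₀L²x²/6-w₀x⁵/(120L))/EI = (20·6·(6/5)³/12-20·6²·(6/5)²/6-20·(6/5)⁵/(120·6))/50000 = -60777/19531250 m
Superposition: y = Σ y_i = -118179/39062500 m ≈ -0.003025 m

y(6/5) = -118179/39062500 m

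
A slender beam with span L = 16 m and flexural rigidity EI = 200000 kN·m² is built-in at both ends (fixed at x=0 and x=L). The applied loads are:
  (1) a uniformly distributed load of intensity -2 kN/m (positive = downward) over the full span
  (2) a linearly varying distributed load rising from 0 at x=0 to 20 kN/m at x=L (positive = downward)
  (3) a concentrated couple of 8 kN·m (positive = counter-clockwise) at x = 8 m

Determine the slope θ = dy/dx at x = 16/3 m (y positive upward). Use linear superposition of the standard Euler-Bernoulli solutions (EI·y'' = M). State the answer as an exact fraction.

θ(16/3) = -832/759375 rad

Load 1 — uniform load w=-2 kN/m over full span:
  θ_1 = -wx(L-x)(L-2x)/(12EI) = -(-2)·(16/3)·(16-(16/3))·(16-2·(16/3))/(12·200000) = 64/253125 rad
Load 2 — triangular load w₀=20 kN/m (0→w₀ over full span):
  θ_2 = -w₀(2x(L-x)(L-2x)(x+2L)+x²(L-x)²)/(120LEI) = -20·(2·(16/3)·(16-(16/3))·(16-2·(16/3))·((16/3)+2·16)+(16/3)²·(16-(16/3))²)/(120·16·200000) = -1024/759375 rad
Load 3 — applied couple M₀=8 kN·m at a=8 m (b=L-a=8):
  θ_3 = (R_Ax²/2 - M_Ax)/EI  [x≤a] with R_A=3/4, M_A=2 = ((3/4)·(16/3)²/2 - 2·(16/3))/200000 = 0 rad
Superposition: θ = Σ θ_i = -832/759375 rad ≈ -0.001096 rad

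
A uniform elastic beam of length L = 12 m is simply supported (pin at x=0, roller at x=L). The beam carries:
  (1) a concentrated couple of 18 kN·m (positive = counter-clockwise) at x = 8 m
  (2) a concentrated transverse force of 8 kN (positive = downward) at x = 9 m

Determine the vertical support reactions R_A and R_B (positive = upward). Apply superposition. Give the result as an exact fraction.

Load 1 — applied couple M₀=18 kN·m at a=8 m (b=L-a=4):
  R_A = M₀/L = 18/12 = 3/2 kN
  R_B = -M₀/L = -18/12 = -3/2 kN
Load 2 — point force P=8 kN at a=9 m (b=L-a=3):
  R_A = Pb/L = 8·3/12 = 2 kN
  R_B = Pa/L = 8·9/12 = 6 kN
Superposition: R_A = 7/2 kN, R_B = 9/2 kN

R_A = 7/2 kN, R_B = 9/2 kN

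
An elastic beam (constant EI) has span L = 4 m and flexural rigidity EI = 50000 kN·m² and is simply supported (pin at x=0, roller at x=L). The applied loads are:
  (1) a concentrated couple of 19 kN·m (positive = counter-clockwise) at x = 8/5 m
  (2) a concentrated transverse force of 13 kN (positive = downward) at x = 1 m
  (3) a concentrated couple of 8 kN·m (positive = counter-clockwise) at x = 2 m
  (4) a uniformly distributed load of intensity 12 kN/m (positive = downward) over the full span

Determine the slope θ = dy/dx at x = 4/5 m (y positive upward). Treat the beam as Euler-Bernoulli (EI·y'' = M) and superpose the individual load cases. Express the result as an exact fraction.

θ(4/5) = -31759/50000000 rad

Load 1 — applied couple M₀=19 kN·m at a=8/5 m (b=L-a=12/5):
  θ_1 = (M₀x²/(2L)+C₁)/EI  [x≤a] with C₁=M₀(3b²-L²)/(6L)=76/75 = (19·(4/5)²/(2·4)+(76/75))/50000 = 19/375000 rad
Load 2 — point force P=13 kN at a=1 m (b=L-a=3):
  θ_2 = -Pb(L²-b²-3x²)/(6LEI)  [x≤a] = -13·3·(4²-3²-3·(4/5)²)/(6·4·50000) = -1651/10000000 rad
Load 3 — applied couple M₀=8 kN·m at a=2 m (b=L-a=2):
  θ_3 = (M₀x²/(2L)+C₁)/EI  [x≤a] with C₁=M₀(3b²-L²)/(6L)=-4/3 = (8·(4/5)²/(2·4)+(-4/3))/50000 = -13/937500 rad
Load 4 — uniform load w=12 kN/m over full span:
  θ_4 = -w(L³-6Lx²+4x³)/(24EI) = -12·(4³-6·4·(4/5)²+4·(4/5)³)/(24·50000) = -198/390625 rad
Superposition: θ = Σ θ_i = -31759/50000000 rad ≈ -0.000635 rad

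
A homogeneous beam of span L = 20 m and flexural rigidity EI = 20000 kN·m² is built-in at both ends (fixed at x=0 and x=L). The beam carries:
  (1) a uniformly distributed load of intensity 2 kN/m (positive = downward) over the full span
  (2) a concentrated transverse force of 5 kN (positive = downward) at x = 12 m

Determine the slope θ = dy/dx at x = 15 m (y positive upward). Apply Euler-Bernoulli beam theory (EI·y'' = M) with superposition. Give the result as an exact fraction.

Load 1 — uniform load w=2 kN/m over full span:
  θ_1 = -wx(L-x)(L-2x)/(12EI) = -2·15·(20-15)·(20-2·15)/(12·20000) = 1/160 rad
Load 2 — point force P=5 kN at a=12 m (b=L-a=8):
  θ_2 = Pa²(L-x)(2bL-(3b+a)(L-x))/(2L³EI)  [x>a] = 5·12²·(20-15)·(2·8·20-(3·8+12)·(20-15))/(2·20³·20000) = 63/40000 rad
Superposition: θ = Σ θ_i = 313/40000 rad ≈ 0.007825 rad

θ(15) = 313/40000 rad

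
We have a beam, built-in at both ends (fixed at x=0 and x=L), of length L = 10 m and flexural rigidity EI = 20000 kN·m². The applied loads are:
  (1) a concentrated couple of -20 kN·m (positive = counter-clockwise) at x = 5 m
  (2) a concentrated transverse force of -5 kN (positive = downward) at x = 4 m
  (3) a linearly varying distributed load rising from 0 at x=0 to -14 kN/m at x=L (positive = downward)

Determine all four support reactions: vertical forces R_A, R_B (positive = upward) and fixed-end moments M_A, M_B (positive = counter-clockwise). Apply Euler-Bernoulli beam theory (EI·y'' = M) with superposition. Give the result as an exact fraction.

Load 1 — applied couple M₀=-20 kN·m at a=5 m (b=L-a=5):
  R_A = 6M₀ab/L³ = 6·(-20)·5·5/10³ = -3 kN
  M_A = M₀b(2a-b)/L² = (-20)·5·(2·5-5)/10² = -5 kN·m
  R_B = -6M₀ab/L³ = -6·(-20)·5·5/10³ = 3 kN
  M_B = M₀a(2b-a)/L² = (-20)·5·(2·5-5)/10² = -5 kN·m
Load 2 — point force P=-5 kN at a=4 m (b=L-a=6):
  R_A = Pb²(3a+b)/L³ = (-5)·6²·(3·4+6)/10³ = -81/25 kN
  M_A = Pab²/L² = (-5)·4·6²/10² = -36/5 kN·m
  R_B = Pa²(a+3b)/L³ = (-5)·4²·(4+3·6)/10³ = -44/25 kN
  M_B = -Pa²b/L² = -(-5)·4²·6/10² = 24/5 kN·m
Load 3 — triangular load w₀=-14 kN/m (0→w₀ over full span):
  R_A = 3w₀L/20 = 3·(-14)·10/20 = -21 kN
  M_A = w₀L²/30 = (-14)·10²/30 = -140/3 kN·m
  R_B = 7w₀L/20 = 7·(-14)·10/20 = -49 kN
  M_B = -w₀L²/20 = -(-14)·10²/20 = 70 kN·m
Superposition: R_A = -681/25 kN, M_A = -883/15 kN·m, R_B = -1194/25 kN, M_B = 349/5 kN·m

R_A = -681/25 kN, M_A = -883/15 kN·m, R_B = -1194/25 kN, M_B = 349/5 kN·m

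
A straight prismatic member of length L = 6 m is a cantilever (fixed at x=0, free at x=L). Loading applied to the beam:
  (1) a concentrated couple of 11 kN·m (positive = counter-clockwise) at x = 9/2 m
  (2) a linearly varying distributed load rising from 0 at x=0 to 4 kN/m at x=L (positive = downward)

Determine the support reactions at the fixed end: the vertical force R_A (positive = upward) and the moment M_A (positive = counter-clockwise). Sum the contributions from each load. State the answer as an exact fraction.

R_A = 12 kN, M_A = 37 kN·m

Load 1 — applied couple M₀=11 kN·m at a=9/2 m (b=L-a=3/2):
  R_A = 0 kN
  M_A = -M₀ = -11 kN·m
Load 2 — triangular load w₀=4 kN/m (0→w₀ over full span):
  R_A = w₀L/2 = 4·6/2 = 12 kN
  M_A = w₀L²/3 = 4·6²/3 = 48 kN·m
Superposition: R_A = 12 kN, M_A = 37 kN·m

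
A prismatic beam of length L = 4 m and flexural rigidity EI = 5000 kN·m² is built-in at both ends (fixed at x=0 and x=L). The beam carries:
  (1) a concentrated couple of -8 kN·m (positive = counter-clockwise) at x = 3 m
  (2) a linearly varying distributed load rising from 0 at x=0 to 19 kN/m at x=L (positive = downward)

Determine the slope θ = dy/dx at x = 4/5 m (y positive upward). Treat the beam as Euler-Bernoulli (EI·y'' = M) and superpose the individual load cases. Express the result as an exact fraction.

θ(4/5) = -764/1171875 rad

Load 1 — applied couple M₀=-8 kN·m at a=3 m (b=L-a=1):
  θ_1 = (R_Ax²/2 - M_Ax)/EI  [x≤a] with R_A=-9/4, M_A=-5/2 = ((-9/4)·(4/5)²/2 - (-5/2)·(4/5))/5000 = 4/15625 rad
Load 2 — triangular load w₀=19 kN/m (0→w₀ over full span):
  θ_2 = -w₀(2x(L-x)(L-2x)(x+2L)+x²(L-x)²)/(120LEI) = -19·(2·(4/5)·(4-(4/5))·(4-2·(4/5))·((4/5)+2·4)+(4/5)²·(4-(4/5))²)/(120·4·5000) = -1064/1171875 rad
Superposition: θ = Σ θ_i = -764/1171875 rad ≈ -0.000652 rad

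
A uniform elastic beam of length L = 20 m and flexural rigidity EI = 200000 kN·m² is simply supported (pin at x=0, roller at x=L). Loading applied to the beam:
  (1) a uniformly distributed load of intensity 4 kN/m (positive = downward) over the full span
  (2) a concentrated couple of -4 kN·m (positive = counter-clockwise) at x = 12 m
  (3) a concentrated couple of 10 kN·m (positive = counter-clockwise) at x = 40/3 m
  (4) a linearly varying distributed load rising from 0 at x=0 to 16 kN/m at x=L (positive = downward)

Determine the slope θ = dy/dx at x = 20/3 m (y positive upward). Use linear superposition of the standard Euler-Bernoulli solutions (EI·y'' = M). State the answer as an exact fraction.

Load 1 — uniform load w=4 kN/m over full span:
  θ_1 = -w(L³-6Lx²+4x³)/(24EI) = -4·(20³-6·20·(20/3)²+4·(20/3)³)/(24·200000) = -13/4050 rad
Load 2 — applied couple M₀=-4 kN·m at a=12 m (b=L-a=8):
  θ_2 = (M₀x²/(2L)+C₁)/EI  [x≤a] with C₁=M₀(3b²-L²)/(6L)=104/15 = ((-4)·(20/3)²/(2·20)+(104/15))/200000 = 7/562500 rad
Load 3 — applied couple M₀=10 kN·m at a=40/3 m (b=L-a=20/3):
  θ_3 = (M₀x²/(2L)+C₁)/EI  [x≤a] with C₁=M₀(3b²-L²)/(6L)=-200/9 = (10·(20/3)²/(2·20)+(-200/9))/200000 = -1/18000 rad
Load 4 — triangular load w₀=16 kN/m (0→w₀ over full span):
  θ_4 = -w₀(7L⁴-30L²x²+15x⁴)/(360LEI) = -16·(7·20⁴-30·20²·(20/3)²+15·(20/3)⁴)/(360·20·200000) = -208/30375 rad
Superposition: θ = Σ θ_i = -613619/60750000 rad ≈ -0.010101 rad

θ(20/3) = -613619/60750000 rad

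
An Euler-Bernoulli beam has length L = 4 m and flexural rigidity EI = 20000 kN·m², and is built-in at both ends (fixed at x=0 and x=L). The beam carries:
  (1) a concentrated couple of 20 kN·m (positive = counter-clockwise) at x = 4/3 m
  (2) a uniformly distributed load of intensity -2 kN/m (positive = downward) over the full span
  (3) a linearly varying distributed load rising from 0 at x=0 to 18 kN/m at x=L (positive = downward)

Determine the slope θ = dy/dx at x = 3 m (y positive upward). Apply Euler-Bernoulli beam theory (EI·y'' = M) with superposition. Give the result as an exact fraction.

θ(3) = 67/4800000 rad

Load 1 — applied couple M₀=20 kN·m at a=4/3 m (b=L-a=8/3):
  θ_1 = (R_Ax²/2 - M_Ax - M₀(x-a))/EI  [x>a] with R_A=20/3, M_A=0 = ((20/3)·3²/2 - 0·3 - 20·(3-(4/3)))/20000 = -1/6000 rad
Load 2 — uniform load w=-2 kN/m over full span:
  θ_2 = -wx(L-x)(L-2x)/(12EI) = -(-2)·3·(4-3)·(4-2·3)/(12·20000) = -1/20000 rad
Load 3 — triangular load w₀=18 kN/m (0→w₀ over full span):
  θ_3 = -w₀(2x(L-x)(L-2x)(x+2L)+x²(L-x)²)/(120LEI) = -18·(2·3·(4-3)·(4-2·3)·(3+2·4)+3²·(4-3)²)/(120·4·20000) = 369/1600000 rad
Superposition: θ = Σ θ_i = 67/4800000 rad ≈ 0.000014 rad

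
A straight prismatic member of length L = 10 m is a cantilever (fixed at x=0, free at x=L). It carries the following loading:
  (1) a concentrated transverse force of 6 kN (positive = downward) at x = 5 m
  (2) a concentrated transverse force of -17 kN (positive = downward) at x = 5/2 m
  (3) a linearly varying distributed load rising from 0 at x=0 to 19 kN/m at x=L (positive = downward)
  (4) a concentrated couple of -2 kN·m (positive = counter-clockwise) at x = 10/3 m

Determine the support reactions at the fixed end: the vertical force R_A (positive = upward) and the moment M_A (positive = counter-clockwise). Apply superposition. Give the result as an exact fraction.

R_A = 84 kN, M_A = 3737/6 kN·m

Load 1 — point force P=6 kN at a=5 m (b=L-a=5):
  R_A = P = 6 kN
  M_A = Pa = 6·5 = 30 kN·m
Load 2 — point force P=-17 kN at a=5/2 m (b=L-a=15/2):
  R_A = P = (-17) = -17 kN
  M_A = Pa = (-17)·(5/2) = -85/2 kN·m
Load 3 — triangular load w₀=19 kN/m (0→w₀ over full span):
  R_A = w₀L/2 = 19·10/2 = 95 kN
  M_A = w₀L²/3 = 19·10²/3 = 1900/3 kN·m
Load 4 — applied couple M₀=-2 kN·m at a=10/3 m (b=L-a=20/3):
  R_A = 0 kN
  M_A = -M₀ = -(-2) = 2 kN·m
Superposition: R_A = 84 kN, M_A = 3737/6 kN·m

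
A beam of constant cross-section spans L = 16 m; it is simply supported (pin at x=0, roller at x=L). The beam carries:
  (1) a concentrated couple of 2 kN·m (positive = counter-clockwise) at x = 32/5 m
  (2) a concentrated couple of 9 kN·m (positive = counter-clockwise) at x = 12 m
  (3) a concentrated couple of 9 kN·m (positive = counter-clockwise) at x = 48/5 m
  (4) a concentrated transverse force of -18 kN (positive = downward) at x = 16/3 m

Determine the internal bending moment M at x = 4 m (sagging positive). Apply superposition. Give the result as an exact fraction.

Load 1 — applied couple M₀=2 kN·m at a=32/5 m (b=L-a=48/5):
  M_1 = M₀x/L  [x≤a] = 2·4/16 = 1/2 kN·m
Load 2 — applied couple M₀=9 kN·m at a=12 m (b=L-a=4):
  M_2 = M₀x/L  [x≤a] = 9·4/16 = 9/4 kN·m
Load 3 — applied couple M₀=9 kN·m at a=48/5 m (b=L-a=32/5):
  M_3 = M₀x/L  [x≤a] = 9·4/16 = 9/4 kN·m
Load 4 — point force P=-18 kN at a=16/3 m (b=L-a=32/3):
  M_4 = Pbx/L  [x≤a] = (-18)·(32/3)·4/16 = -48 kN·m
Superposition: M = Σ M_i = -43 kN·m ≈ -43.000000 kN·m

M(4) = -43 kN·m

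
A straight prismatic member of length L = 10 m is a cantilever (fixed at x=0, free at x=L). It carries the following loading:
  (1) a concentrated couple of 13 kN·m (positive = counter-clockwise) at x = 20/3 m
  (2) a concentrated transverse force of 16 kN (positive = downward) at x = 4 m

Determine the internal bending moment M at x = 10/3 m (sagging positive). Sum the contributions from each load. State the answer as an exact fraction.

Load 1 — applied couple M₀=13 kN·m at a=20/3 m (b=L-a=10/3):
  M_1 = M₀  [x≤a] = 13 = 13 kN·m
Load 2 — point force P=16 kN at a=4 m (b=L-a=6):
  M_2 = -P(a-x)  [x≤a] = -16·(4-(10/3)) = -32/3 kN·m
Superposition: M = Σ M_i = 7/3 kN·m ≈ 2.333333 kN·m

M(10/3) = 7/3 kN·m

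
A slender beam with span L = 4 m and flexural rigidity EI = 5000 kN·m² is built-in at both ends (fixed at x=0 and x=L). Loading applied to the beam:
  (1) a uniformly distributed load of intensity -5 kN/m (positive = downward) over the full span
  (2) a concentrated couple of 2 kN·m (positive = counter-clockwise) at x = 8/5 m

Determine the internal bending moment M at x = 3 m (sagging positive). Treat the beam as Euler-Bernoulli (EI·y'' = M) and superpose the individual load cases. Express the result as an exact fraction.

M(3) = -137/150 kN·m

Load 1 — uniform load w=-5 kN/m over full span:
  M_1 = wLx/2 - wL²/12 - wx²/2 = (-5)·4·3/2 - (-5)·4²/12 - (-5)·3²/2 = -5/6 kN·m
Load 2 — applied couple M₀=2 kN·m at a=8/5 m (b=L-a=12/5):
  M_2 = R_Ax - M_A - M₀  [x>a] with R_A=18/25, M_A=6/25 = (18/25)·3 - (6/25) - 2 = -2/25 kN·m
Superposition: M = Σ M_i = -137/150 kN·m ≈ -0.913333 kN·m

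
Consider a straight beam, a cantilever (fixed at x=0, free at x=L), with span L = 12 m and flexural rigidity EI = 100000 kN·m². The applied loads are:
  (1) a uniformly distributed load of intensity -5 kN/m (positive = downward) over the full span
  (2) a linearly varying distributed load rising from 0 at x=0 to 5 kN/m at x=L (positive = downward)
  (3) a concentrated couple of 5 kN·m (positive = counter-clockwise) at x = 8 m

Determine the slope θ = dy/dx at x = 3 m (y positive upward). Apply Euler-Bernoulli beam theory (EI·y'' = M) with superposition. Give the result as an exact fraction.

Load 1 — uniform load w=-5 kN/m over full span:
  θ_1 = -wx(x²-3Lx+3L²)/(6EI) = -(-5)·3·(3²-3·12·3+3·12²)/(6·100000) = 333/40000 rad
Load 2 — triangular load w₀=5 kN/m (0→w₀ over full span):
  θ_2 = (w₀Lx²/4-w₀L²x/3-w₀x⁴/(24L))/EI = (5·12·3²/4-5·12²·3/3-5·3⁴/(24·12))/100000 = -3753/640000 rad
Load 3 — applied couple M₀=5 kN·m at a=8 m (b=L-a=4):
  θ_3 = M₀x/EI  [x≤a] = 5·3/100000 = 3/20000 rad
Superposition: θ = Σ θ_i = 1671/640000 rad ≈ 0.002611 rad

θ(3) = 1671/640000 rad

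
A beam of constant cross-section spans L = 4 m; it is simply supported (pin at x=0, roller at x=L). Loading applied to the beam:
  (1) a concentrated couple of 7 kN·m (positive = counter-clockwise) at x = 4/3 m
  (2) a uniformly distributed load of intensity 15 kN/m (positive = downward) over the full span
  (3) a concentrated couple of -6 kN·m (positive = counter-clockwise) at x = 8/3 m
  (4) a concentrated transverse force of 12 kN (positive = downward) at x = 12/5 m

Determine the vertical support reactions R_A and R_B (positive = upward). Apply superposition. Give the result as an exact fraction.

R_A = 701/20 kN, R_B = 739/20 kN

Load 1 — applied couple M₀=7 kN·m at a=4/3 m (b=L-a=8/3):
  R_A = M₀/L = 7/4 kN
  R_B = -M₀/L = -7/4 kN
Load 2 — uniform load w=15 kN/m over full span:
  R_A = wL/2 = 15·4/2 = 30 kN
  R_B = wL/2 = 15·4/2 = 30 kN
Load 3 — applied couple M₀=-6 kN·m at a=8/3 m (b=L-a=4/3):
  R_A = M₀/L = (-6)/4 = -3/2 kN
  R_B = -M₀/L = -(-6)/4 = 3/2 kN
Load 4 — point force P=12 kN at a=12/5 m (b=L-a=8/5):
  R_A = Pb/L = 12·(8/5)/4 = 24/5 kN
  R_B = Pa/L = 12·(12/5)/4 = 36/5 kN
Superposition: R_A = 701/20 kN, R_B = 739/20 kN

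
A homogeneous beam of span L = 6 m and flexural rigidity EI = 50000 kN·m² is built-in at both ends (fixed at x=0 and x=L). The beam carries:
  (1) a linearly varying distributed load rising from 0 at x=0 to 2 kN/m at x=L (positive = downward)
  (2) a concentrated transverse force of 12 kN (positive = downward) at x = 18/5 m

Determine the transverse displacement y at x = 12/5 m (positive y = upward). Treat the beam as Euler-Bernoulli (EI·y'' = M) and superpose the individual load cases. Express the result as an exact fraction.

y(12/5) = -12852/48828125 m

Load 1 — triangular load w₀=2 kN/m (0→w₀ over full span):
  y_1 = -w₀x²(L-x)²(x+2L)/(120LEI) = -2·(12/5)²·(6-(12/5))²·((12/5)+2·6)/(120·6·50000) = -2916/48828125 m
Load 2 — point force P=12 kN at a=18/5 m (b=L-a=12/5):
  y_2 = -Pb²x²(3aL-(3a+b)x)/(6L³EI)  [x≤a] = -12·(12/5)²·(12/5)²·(3·(18/5)·6-(3·(18/5)+(12/5))·(12/5))/(6·6³·50000) = -9936/48828125 m
Superposition: y = Σ y_i = -12852/48828125 m ≈ -0.000263 m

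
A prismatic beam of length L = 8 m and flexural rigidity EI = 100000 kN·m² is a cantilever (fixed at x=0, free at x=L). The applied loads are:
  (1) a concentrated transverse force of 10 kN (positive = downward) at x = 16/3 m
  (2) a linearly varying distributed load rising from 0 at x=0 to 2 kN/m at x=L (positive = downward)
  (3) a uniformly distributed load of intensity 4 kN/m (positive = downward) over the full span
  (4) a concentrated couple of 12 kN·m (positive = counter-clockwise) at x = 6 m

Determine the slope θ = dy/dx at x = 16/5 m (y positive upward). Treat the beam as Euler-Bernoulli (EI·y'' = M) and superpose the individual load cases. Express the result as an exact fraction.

Load 1 — point force P=10 kN at a=16/3 m (b=L-a=8/3):
  θ_1 = -Px(2a-x)/(2EI)  [x≤a] = -10·(16/5)·(2·(16/3)-(16/5))/(2·100000) = -56/46875 rad
Load 2 — triangular load w₀=2 kN/m (0→w₀ over full span):
  θ_2 = (w₀Lx²/4-w₀L²x/3-w₀x⁴/(24L))/EI = (2·8·(16/5)²/4-2·8²·(16/5)/3-2·(16/5)⁴/(24·8))/100000 = -1888/1953125 rad
Load 3 — uniform load w=4 kN/m over full span:
  θ_3 = -wx(x²-3Lx+3L²)/(6EI) = -4·(16/5)·((16/5)²-3·8·(16/5)+3·8²)/(6·100000) = -3136/1171875 rad
Load 4 — applied couple M₀=12 kN·m at a=6 m (b=L-a=2):
  θ_4 = M₀x/EI  [x≤a] = 12·(16/5)/100000 = 6/15625 rad
Superposition: θ = Σ θ_i = -8698/1953125 rad ≈ -0.004453 rad

θ(16/5) = -8698/1953125 rad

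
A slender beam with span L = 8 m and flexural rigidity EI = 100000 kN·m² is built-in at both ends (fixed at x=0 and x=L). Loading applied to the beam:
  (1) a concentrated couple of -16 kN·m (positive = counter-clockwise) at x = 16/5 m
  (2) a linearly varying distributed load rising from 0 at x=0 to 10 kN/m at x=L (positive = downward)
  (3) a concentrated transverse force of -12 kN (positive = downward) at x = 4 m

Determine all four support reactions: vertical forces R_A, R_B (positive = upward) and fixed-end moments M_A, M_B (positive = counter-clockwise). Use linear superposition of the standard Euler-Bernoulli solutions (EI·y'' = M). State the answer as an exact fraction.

R_A = 78/25 kN, M_A = 556/75 kN·m, R_B = 622/25 kN, M_B = -628/25 kN·m

Load 1 — applied couple M₀=-16 kN·m at a=16/5 m (b=L-a=24/5):
  R_A = 6M₀ab/L³ = 6·(-16)·(16/5)·(24/5)/8³ = -72/25 kN
  M_A = M₀b(2a-b)/L² = (-16)·(24/5)·(2·(16/5)-(24/5))/8² = -48/25 kN·m
  R_B = -6M₀ab/L³ = -6·(-16)·(16/5)·(24/5)/8³ = 72/25 kN
  M_B = M₀a(2b-a)/L² = (-16)·(16/5)·(2·(24/5)-(16/5))/8² = -128/25 kN·m
Load 2 — triangular load w₀=10 kN/m (0→w₀ over full span):
  R_A = 3w₀L/20 = 3·10·8/20 = 12 kN
  M_A = w₀L²/30 = 10·8²/30 = 64/3 kN·m
  R_B = 7w₀L/20 = 7·10·8/20 = 28 kN
  M_B = -w₀L²/20 = -10·8²/20 = -32 kN·m
Load 3 — point force P=-12 kN at a=4 m (b=L-a=4):
  R_A = Pb²(3a+b)/L³ = (-12)·4²·(3·4+4)/8³ = -6 kN
  M_A = Pab²/L² = (-12)·4·4²/8² = -12 kN·m
  R_B = Pa²(a+3b)/L³ = (-12)·4²·(4+3·4)/8³ = -6 kN
  M_B = -Pa²b/L² = -(-12)·4²·4/8² = 12 kN·m
Superposition: R_A = 78/25 kN, M_A = 556/75 kN·m, R_B = 622/25 kN, M_B = -628/25 kN·m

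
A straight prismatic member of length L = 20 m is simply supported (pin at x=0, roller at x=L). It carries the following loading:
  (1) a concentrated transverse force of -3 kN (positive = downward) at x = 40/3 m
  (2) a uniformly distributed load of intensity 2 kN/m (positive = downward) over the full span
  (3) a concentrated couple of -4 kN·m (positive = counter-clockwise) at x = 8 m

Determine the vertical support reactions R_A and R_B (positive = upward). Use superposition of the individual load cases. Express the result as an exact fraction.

Load 1 — point force P=-3 kN at a=40/3 m (b=L-a=20/3):
  R_A = Pb/L = (-3)·(20/3)/20 = -1 kN
  R_B = Pa/L = (-3)·(40/3)/20 = -2 kN
Load 2 — uniform load w=2 kN/m over full span:
  R_A = wL/2 = 2·20/2 = 20 kN
  R_B = wL/2 = 2·20/2 = 20 kN
Load 3 — applied couple M₀=-4 kN·m at a=8 m (b=L-a=12):
  R_A = M₀/L = (-4)/20 = -1/5 kN
  R_B = -M₀/L = -(-4)/20 = 1/5 kN
Superposition: R_A = 94/5 kN, R_B = 91/5 kN

R_A = 94/5 kN, R_B = 91/5 kN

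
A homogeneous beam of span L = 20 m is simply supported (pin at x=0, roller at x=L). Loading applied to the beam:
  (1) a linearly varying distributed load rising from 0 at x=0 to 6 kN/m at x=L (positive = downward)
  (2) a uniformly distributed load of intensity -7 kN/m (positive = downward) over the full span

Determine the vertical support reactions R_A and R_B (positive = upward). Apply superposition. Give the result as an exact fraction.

R_A = -50 kN, R_B = -30 kN

Load 1 — triangular load w₀=6 kN/m (0→w₀ over full span):
  R_A = w₀L/6 = 6·20/6 = 20 kN
  R_B = w₀L/3 = 6·20/3 = 40 kN
Load 2 — uniform load w=-7 kN/m over full span:
  R_A = wL/2 = (-7)·20/2 = -70 kN
  R_B = wL/2 = (-7)·20/2 = -70 kN
Superposition: R_A = -50 kN, R_B = -30 kN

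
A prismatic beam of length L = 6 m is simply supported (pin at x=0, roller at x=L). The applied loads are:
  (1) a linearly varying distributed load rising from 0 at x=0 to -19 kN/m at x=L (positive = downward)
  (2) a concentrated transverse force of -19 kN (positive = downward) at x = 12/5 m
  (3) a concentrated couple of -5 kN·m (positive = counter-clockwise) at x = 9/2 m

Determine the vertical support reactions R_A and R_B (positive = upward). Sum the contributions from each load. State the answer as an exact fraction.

R_A = -937/30 kN, R_B = -1343/30 kN

Load 1 — triangular load w₀=-19 kN/m (0→w₀ over full span):
  R_A = w₀L/6 = (-19)·6/6 = -19 kN
  R_B = w₀L/3 = (-19)·6/3 = -38 kN
Load 2 — point force P=-19 kN at a=12/5 m (b=L-a=18/5):
  R_A = Pb/L = (-19)·(18/5)/6 = -57/5 kN
  R_B = Pa/L = (-19)·(12/5)/6 = -38/5 kN
Load 3 — applied couple M₀=-5 kN·m at a=9/2 m (b=L-a=3/2):
  R_A = M₀/L = (-5)/6 = -5/6 kN
  R_B = -M₀/L = -(-5)/6 = 5/6 kN
Superposition: R_A = -937/30 kN, R_B = -1343/30 kN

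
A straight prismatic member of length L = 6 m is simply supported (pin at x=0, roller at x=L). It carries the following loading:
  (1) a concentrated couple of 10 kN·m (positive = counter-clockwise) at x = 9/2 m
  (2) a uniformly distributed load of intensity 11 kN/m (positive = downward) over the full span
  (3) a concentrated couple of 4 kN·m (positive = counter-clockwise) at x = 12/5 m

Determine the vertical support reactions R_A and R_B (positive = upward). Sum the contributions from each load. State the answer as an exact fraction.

Load 1 — applied couple M₀=10 kN·m at a=9/2 m (b=L-a=3/2):
  R_A = M₀/L = 10/6 = 5/3 kN
  R_B = -M₀/L = -10/6 = -5/3 kN
Load 2 — uniform load w=11 kN/m over full span:
  R_A = wL/2 = 11·6/2 = 33 kN
  R_B = wL/2 = 11·6/2 = 33 kN
Load 3 — applied couple M₀=4 kN·m at a=12/5 m (b=L-a=18/5):
  R_A = M₀/L = 4/6 = 2/3 kN
  R_B = -M₀/L = -4/6 = -2/3 kN
Superposition: R_A = 106/3 kN, R_B = 92/3 kN

R_A = 106/3 kN, R_B = 92/3 kN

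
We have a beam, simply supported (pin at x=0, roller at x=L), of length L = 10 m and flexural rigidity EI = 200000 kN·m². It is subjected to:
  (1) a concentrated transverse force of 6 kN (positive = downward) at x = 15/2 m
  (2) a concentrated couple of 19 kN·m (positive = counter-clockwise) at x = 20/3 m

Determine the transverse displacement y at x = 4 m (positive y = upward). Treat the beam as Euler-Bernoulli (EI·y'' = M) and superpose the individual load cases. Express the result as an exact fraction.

y(4) = -25547/36000000 m

Load 1 — point force P=6 kN at a=15/2 m (b=L-a=5/2):
  y_1 = -Pbx(L²-b²-x²)/(6LEI)  [x≤a] = -6·(5/2)·4·(10²-(5/2)²-4²)/(6·10·200000) = -311/800000 m
Load 2 — applied couple M₀=19 kN·m at a=20/3 m (b=L-a=10/3):
  y_2 = (M₀x³/(6L)+C₁x)/EI  [x≤a] with C₁=M₀(3b²-L²)/(6L)=-190/9 = (19·4³/(6·10)+(-190/9)·4)/200000 = -361/1125000 m
Superposition: y = Σ y_i = -25547/36000000 m ≈ -0.000710 m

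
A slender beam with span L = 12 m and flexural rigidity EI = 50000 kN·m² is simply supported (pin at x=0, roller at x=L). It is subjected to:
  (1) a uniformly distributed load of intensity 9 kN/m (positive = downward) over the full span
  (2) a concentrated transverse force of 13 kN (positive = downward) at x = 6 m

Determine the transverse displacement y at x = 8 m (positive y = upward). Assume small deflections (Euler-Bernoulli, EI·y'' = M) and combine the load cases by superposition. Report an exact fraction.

y(8) = -1883/37500 m

Load 1 — uniform load w=9 kN/m over full span:
  y_1 = -wx(L³-2Lx²+x³)/(24EI) = -9·8·(12³-2·12·8²+8³)/(24·50000) = -132/3125 m
Load 2 — point force P=13 kN at a=6 m (b=L-a=6):
  y_2 = -Pa(L-x)(2Lx-a²-x²)/(6LEI)  [x>a] = -13·6·(12-8)·(2·12·8-6²-8²)/(6·12·50000) = -299/37500 m
Superposition: y = Σ y_i = -1883/37500 m ≈ -0.050213 m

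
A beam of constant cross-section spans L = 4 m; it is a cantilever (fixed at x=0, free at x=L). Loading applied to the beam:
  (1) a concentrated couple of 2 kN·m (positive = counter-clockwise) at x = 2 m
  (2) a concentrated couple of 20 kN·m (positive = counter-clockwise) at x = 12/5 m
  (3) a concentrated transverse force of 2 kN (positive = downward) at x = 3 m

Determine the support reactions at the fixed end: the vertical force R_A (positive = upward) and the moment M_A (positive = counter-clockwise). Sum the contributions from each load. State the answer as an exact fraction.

Load 1 — applied couple M₀=2 kN·m at a=2 m (b=L-a=2):
  R_A = 0 kN
  M_A = -M₀ = -2 kN·m
Load 2 — applied couple M₀=20 kN·m at a=12/5 m (b=L-a=8/5):
  R_A = 0 kN
  M_A = -M₀ = -20 kN·m
Load 3 — point force P=2 kN at a=3 m (b=L-a=1):
  R_A = P = 2 kN
  M_A = Pa = 2·3 = 6 kN·m
Superposition: R_A = 2 kN, M_A = -16 kN·m

R_A = 2 kN, M_A = -16 kN·m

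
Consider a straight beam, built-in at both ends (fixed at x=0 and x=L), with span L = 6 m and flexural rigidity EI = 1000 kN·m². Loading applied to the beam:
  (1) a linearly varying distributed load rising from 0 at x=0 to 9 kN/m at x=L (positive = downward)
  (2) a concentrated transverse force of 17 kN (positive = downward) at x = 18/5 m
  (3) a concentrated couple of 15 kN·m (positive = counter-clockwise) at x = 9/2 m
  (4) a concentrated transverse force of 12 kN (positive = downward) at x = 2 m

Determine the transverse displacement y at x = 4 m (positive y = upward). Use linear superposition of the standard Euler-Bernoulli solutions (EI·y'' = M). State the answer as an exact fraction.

Load 1 — triangular load w₀=9 kN/m (0→w₀ over full span):
  y_1 = -w₀x²(L-x)²(x+2L)/(120LEI) = -9·4²·(6-4)²·(4+2·6)/(120·6·1000) = -8/625 m
Load 2 — point force P=17 kN at a=18/5 m (b=L-a=12/5):
  y_2 = -Pa²(L-x)²(3bL-(3b+a)(L-x))/(6L³EI)  [x>a] = -17·(18/5)²·(6-4)²·(3·(12/5)·6-(3·(12/5)+(18/5))·(6-4))/(6·6³·1000) = -459/31250 m
Load 3 — applied couple M₀=15 kN·m at a=9/2 m (b=L-a=3/2):
  y_3 = (R_Ax³/6 - M_Ax²/2)/EI  [x≤a] with R_A=45/16, M_A=75/16 = ((45/16)·4³/6 - (75/16)·4²/2)/1000 = -3/400 m
Load 4 — point force P=12 kN at a=2 m (b=L-a=4):
  y_4 = -Pa²(L-x)²(3bL-(3b+a)(L-x))/(6L³EI)  [x>a] = -12·2²·(6-4)²·(3·4·6-(3·4+2)·(6-4))/(6·6³·1000) = -22/3375 m
Superposition: y = Σ y_i = -280169/6750000 m ≈ -0.041507 m

y(4) = -280169/6750000 m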